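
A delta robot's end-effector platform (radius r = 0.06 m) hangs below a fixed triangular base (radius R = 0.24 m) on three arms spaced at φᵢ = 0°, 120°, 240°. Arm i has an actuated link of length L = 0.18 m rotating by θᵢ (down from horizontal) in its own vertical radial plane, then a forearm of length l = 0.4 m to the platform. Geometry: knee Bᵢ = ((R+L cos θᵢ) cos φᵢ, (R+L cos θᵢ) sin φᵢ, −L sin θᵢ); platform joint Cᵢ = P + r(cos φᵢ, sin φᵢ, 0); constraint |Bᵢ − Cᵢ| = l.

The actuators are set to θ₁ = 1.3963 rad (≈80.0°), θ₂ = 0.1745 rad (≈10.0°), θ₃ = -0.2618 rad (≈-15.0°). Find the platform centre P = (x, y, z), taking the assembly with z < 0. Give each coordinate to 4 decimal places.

(-0.1822, -0.0302, -0.2426)

arm 1 at φ=0.0°: (R−r)+L cos θ1 = 0.2113;  S1 = (0.2113, 0.0000, -0.1773)
S2 = (0.3573·cos120.0°, 0.3573·sin120.0°, -0.0313) = (-0.1786, 0.3094, -0.0313)
φ3=240.0°: virtual centre (-0.1769, -0.3065, 0.0466), radius l
eliminate P² terms by subtracting sphere 1 from 2 and 3
plane₁₂: -0.7798x+0.6188y+0.2920z = 0.0526
Cramer: x(z) = -0.0668+0.4759z;  y(z) = 0.0008+0.1277z
quadratic in z: (1.2427)z²+(0.0901)z+(-0.0513)=0, √Δ=0.5129 → z ∈ {-0.2426, 0.1701}; z = -0.2426 (taking z<0)
x = -0.1822, y = -0.0302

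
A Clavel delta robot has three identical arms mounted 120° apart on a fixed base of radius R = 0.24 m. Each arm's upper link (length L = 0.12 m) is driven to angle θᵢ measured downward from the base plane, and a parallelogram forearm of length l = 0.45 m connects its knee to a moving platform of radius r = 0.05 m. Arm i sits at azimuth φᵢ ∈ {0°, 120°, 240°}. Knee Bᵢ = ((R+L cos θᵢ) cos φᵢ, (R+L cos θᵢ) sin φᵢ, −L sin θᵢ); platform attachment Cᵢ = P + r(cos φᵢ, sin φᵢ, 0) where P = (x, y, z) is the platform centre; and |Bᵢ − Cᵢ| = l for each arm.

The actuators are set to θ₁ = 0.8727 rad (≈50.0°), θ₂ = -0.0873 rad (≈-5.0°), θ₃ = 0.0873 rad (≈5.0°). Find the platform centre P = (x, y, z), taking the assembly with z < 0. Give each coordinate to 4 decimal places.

φ1=0.0°: virtual centre (0.2671, 0.0000, -0.0919), radius l
arm 2 at φ=120.0°: ρ2 = 0.3095;  O2 = (-0.1548, 0.2681, 0.0105)
O3 = (0.3095·cos240.0°, 0.3095·sin240.0°, -0.0105) = (-0.1548, -0.2681, -0.0105)
|O₂|²−|O₁|² = 0.0161;  |O₃|²−|O₁|² = 0.0161
plane₁₂: -0.8438x+0.5361y+0.2048z = 0.0161
det = 0.9048;  x = -0.0191+0.2179z,  y = 0.0000+-0.0390z
into |P−O₁|² = l²: 1.0490z² + 0.0591z + -0.1121 = 0;  Δ = 0.4740;  z = -0.3563 or 0.3000 → z<0 root = -0.3563
x = -0.0967, y = 0.0139

(-0.0967, 0.0139, -0.3563)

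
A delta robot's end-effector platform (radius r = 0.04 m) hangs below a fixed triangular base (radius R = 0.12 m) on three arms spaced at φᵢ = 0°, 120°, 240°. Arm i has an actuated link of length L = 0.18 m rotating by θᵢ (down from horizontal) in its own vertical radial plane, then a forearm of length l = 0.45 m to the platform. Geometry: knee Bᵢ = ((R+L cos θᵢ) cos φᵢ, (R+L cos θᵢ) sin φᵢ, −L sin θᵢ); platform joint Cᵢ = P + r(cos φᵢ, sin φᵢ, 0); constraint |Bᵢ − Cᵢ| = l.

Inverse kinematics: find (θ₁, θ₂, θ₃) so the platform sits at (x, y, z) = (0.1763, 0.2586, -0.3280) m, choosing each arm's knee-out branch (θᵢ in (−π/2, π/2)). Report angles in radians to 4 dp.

θ₁ = -0.1746, θ₂ = 0.0002, θ₃ = 1.3963

arm 1 (φ=0.0°): x'=0.1763, y'=0.2586
  e−x'=-0.0963;  (l²−L²−(e−x')²−y'²−z²)/2L = -0.0379
  √(A²+B²)=0.3418;  θ1 = -1.8564+1.6818 ≈ -0.1746
rotate P by −φ2: (0.1358, -0.2820, -0.3280)
  e−x'=-0.0558;  (l²−L²−(e−x')²−y'²−z²)/2L = -0.0559
  θ2 = atan2(B,A) + arccos(C/0.3327) = 0.0002
φ3=240.0° → target in arm frame (-0.3121, 0.0234)
  e−x'=0.3921;  (l²−L²−(e−x')²−y'²−z²)/2L = -0.2549
  √(A²+B²)=0.5112;  θ3 = -0.6966+2.0929 ≈ 1.3963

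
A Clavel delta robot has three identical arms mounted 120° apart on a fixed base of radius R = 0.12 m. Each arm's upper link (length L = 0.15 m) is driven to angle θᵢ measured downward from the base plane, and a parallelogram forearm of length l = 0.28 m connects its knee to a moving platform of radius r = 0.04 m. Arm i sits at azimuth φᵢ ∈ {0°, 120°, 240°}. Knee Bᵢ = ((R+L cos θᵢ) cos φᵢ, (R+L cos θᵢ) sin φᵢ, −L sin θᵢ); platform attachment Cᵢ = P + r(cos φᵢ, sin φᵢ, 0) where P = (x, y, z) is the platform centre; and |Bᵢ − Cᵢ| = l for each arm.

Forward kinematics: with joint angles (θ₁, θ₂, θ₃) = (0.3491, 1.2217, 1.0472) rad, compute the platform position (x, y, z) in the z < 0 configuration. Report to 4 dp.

φ1=0.0°: virtual centre (0.2210, 0.0000, -0.0513), radius l
φ2=120.0°: virtual centre (-0.0657, 0.1137, -0.1410), radius l
arm 3 at φ=240.0°: (R−r)+L cos θ3 = 0.1550;  S3 = (-0.0775, -0.1342, -0.1299)
|S₂|²−|S₁|² = -0.0143;  |S₃|²−|S₁|² = -0.0106
[-0.5732 0.2274 -0.1793]·P = -0.0143;  [-0.5969 -0.2685 -0.1572]·P = -0.0106
det = 0.2896;  x = 0.0216+-0.2896z,  y = -0.0087+0.0584z
sphere 1 gives Az²+Bz+C=0 with A=1.0873, B=0.2171, C=-0.0359;  B²−4AC=0.2034;  roots -0.3072, 0.1076;  negative root z = -0.3072
x = 0.1106, y = -0.0266

(0.1106, -0.0266, -0.3072)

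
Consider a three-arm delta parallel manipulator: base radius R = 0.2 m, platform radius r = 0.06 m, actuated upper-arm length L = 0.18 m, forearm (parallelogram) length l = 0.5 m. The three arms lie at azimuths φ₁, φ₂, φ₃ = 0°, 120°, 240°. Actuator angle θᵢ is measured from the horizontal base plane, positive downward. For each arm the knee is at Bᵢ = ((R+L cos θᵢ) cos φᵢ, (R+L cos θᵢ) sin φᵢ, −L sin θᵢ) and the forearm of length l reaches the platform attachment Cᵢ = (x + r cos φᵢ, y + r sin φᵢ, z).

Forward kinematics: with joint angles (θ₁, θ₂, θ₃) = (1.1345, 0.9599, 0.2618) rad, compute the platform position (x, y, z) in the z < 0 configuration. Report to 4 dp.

arm 1 at φ=0.0°: ρ1 = 0.2161;  S1 = (0.2161, 0.0000, -0.1631)
S2 = (0.2432·cos120.0°, 0.2432·sin120.0°, -0.1474) = (-0.1216, 0.2107, -0.1474)
S3 = (0.3139·cos240.0°, 0.3139·sin240.0°, -0.0466) = (-0.1569, -0.2718, -0.0466)
subtract pairs → two planes through P
[-0.6754 0.4213 0.0314]·P = 0.0076;  [-0.7460 -0.5436 0.2331]·P = 0.0274
Cramer: x(z) = -0.0230+0.1692z;  y(z) = -0.0188+0.1967z
quadratic in z: (1.0673)z²+(0.2380)z+(-0.1659)=0, √Δ=0.8745 → z ∈ {-0.5212, 0.2982}; z = -0.5212 (taking z<0)
x = -0.1112, y = -0.1213

(-0.1112, -0.1213, -0.5212)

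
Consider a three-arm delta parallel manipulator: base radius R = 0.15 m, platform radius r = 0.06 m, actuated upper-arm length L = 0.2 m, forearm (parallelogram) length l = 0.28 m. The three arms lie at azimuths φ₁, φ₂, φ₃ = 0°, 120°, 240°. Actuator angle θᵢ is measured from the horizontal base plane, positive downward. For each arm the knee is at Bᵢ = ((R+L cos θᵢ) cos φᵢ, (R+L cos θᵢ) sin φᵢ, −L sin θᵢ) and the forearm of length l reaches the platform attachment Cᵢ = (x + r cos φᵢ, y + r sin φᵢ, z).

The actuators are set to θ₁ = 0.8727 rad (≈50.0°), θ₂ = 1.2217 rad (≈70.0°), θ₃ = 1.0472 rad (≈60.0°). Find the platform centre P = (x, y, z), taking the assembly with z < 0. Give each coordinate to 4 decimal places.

φ1=0.0°: virtual centre (0.2186, 0.0000, -0.1532), radius l
φ2=120.0°: virtual centre (-0.0792, 0.1372, -0.1879), radius l
O3 = (0.1900·cos240.0°, 0.1900·sin240.0°, -0.1732) = (-0.0950, -0.1645, -0.1732)
eliminate P² terms by subtracting sphere 1 from 2 and 3
[-0.5955 0.2744 -0.0694]·P = -0.0108;  [-0.6271 -0.3291 -0.0400]·P = -0.0051
Cramer: x(z) = 0.0135-0.0919z;  y(z) = -0.0101+0.0536z
sphere 1 gives Az²+Bz+C=0 with A=1.0113, B=0.3430, C=-0.0128;  B²−4AC=0.1694;  roots -0.3731, 0.0339;  negative root z = -0.3731
x = 0.0478, y = -0.0301

(0.0478, -0.0301, -0.3731)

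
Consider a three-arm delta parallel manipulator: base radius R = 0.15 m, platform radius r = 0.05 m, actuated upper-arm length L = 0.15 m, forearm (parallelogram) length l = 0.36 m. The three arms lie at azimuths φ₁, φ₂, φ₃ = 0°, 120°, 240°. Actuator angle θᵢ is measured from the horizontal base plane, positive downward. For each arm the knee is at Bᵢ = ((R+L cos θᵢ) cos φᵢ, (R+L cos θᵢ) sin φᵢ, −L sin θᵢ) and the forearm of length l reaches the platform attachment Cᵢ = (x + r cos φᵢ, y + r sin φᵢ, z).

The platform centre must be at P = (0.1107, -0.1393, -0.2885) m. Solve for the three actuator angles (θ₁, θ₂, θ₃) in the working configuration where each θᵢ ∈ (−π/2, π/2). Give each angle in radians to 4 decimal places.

φ1=0.0° → target in arm frame (0.1107, -0.1393)
  A=-0.0107, B=-0.2885, C=(l²−L²−A²−y'²−z²)/(2L)=0.0145
  θ1 = atan2(B,A) + arccos(C/0.2887) = -0.0873
φ2=120.0° → target in arm frame (-0.1760, -0.0262)
  A cos θ + B sin θ = C:  0.2760·cos θ + -0.2885·sin θ = -0.1766
  θ2 = atan2(B,A) + arccos(C/0.3993) = 1.2215
arm 3 (φ=240.0°): x'=0.0653, y'=0.1655
  e−x'=0.0347;  (l²−L²−(e−x')²−y'²−z²)/2L = -0.0158
  √(A²+B²)=0.2906;  θ3 = -1.4511+1.6251 ≈ 0.1741

θ₁ = -0.0873, θ₂ = 1.2215, θ₃ = 0.1741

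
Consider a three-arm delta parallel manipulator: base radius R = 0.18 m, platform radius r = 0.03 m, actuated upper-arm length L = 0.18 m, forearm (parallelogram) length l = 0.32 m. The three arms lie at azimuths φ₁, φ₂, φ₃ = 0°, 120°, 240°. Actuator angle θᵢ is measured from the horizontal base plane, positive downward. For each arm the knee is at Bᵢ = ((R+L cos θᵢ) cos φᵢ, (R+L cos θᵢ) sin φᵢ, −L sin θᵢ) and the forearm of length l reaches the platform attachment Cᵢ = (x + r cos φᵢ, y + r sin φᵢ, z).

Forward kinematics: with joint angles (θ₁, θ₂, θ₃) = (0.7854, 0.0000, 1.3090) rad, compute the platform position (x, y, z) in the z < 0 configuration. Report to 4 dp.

arm 1 at φ=0.0°: (R−r)+L cos θ1 = 0.2773;  centre 1 = (0.2773, 0.0000, -0.1273)
arm 2 at φ=120.0°: (R−r)+L cos θ2 = 0.3300;  centre 2 = (-0.1650, 0.2858, 0.0000)
centre 3 = (0.1966·cos240.0°, 0.1966·sin240.0°, -0.1739) = (-0.0983, -0.1702, -0.1739)
eliminate P² terms by subtracting sphere 1 from 2 and 3
[-0.8846 0.5716 0.2546]·P = 0.0158;  [-0.7511 -0.3405 -0.0932]·P = -0.0242
Cramer: x(z) = 0.0116+0.0457z;  y(z) = 0.0456-0.3746z
into |P−centre ₁|² = l²: 1.1424z² + 0.1961z + -0.0135 = 0;  Δ = 0.1002;  z = -0.2244 or 0.0527 → z<0 root = -0.2244
x = 0.0013, y = 0.1296

(0.0013, 0.1296, -0.2244)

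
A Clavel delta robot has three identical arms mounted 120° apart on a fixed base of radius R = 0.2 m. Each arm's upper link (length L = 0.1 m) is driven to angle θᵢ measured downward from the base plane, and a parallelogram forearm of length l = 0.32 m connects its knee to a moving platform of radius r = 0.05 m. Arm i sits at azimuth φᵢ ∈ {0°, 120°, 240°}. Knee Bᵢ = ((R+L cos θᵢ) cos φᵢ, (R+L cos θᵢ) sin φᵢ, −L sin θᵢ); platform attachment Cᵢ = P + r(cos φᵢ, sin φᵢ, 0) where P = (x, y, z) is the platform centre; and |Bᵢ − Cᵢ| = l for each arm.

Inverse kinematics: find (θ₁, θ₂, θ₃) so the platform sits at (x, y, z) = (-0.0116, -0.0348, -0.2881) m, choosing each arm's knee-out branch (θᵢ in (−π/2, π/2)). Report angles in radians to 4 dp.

θ₁ = 0.7860, θ₂ = 0.8730, θ₃ = 0.4362

arm 1 (φ=0.0°): x'=-0.0116, y'=-0.0348
  A cos θ + B sin θ = C:  0.1616·cos θ + -0.2881·sin θ = -0.0896
  √(A²+B²)=0.3303;  θ1 = -1.0596+1.8456 ≈ 0.7860
rotate P by −φ2: (-0.0243, 0.0274, -0.2881)
  A cos θ + B sin θ = C:  0.1743·cos θ + -0.2881·sin θ = -0.1087
  θ2 = atan2(B,A) + arccos(C/0.3367) = 0.8730
arm 3 (φ=240.0°): x'=0.0359, y'=0.0074
  e−x'=0.1141;  (l²−L²−(e−x')²−y'²−z²)/2L = -0.0183
  γ=atan2(-0.2881,0.1141)=-1.1938;  ψ=arccos(-0.0592)=1.6300;  θ3=γ+ψ≈0.4362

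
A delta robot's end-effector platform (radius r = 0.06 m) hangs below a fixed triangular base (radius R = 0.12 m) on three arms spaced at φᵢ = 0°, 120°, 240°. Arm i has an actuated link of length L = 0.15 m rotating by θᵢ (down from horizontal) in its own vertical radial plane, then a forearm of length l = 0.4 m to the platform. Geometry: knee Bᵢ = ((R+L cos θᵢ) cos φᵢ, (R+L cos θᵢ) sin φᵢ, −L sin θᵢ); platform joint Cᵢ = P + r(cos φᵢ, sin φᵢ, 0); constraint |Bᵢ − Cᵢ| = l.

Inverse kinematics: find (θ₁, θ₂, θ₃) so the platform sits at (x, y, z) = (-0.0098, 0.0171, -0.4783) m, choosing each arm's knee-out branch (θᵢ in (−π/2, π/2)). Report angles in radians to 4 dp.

θ₁ = 0.8724, θ₂ = 0.7852, θ₃ = 0.8728

rotate P by −φ1: (-0.0098, 0.0171, -0.4783)
  A cos θ + B sin θ = C:  0.0698·cos θ + -0.4783·sin θ = -0.3215
  θ1 = atan2(B,A) + arccos(C/0.4834) = 0.8724
arm 2 (φ=120.0°): x'=0.0197, y'=-0.0001
  A=0.0403, B=-0.4783, C=(l²−L²−A²−y'²−z²)/(2L)=-0.3096
  θ2 = atan2(B,A) + arccos(C/0.4800) = 0.7852
arm 3 (φ=240.0°): x'=-0.0099, y'=-0.0170
  A=0.0699, B=-0.4783, C=(l²−L²−A²−y'²−z²)/(2L)=-0.3215
  √(A²+B²)=0.4834;  θ3 = -1.4257+2.2984 ≈ 0.8728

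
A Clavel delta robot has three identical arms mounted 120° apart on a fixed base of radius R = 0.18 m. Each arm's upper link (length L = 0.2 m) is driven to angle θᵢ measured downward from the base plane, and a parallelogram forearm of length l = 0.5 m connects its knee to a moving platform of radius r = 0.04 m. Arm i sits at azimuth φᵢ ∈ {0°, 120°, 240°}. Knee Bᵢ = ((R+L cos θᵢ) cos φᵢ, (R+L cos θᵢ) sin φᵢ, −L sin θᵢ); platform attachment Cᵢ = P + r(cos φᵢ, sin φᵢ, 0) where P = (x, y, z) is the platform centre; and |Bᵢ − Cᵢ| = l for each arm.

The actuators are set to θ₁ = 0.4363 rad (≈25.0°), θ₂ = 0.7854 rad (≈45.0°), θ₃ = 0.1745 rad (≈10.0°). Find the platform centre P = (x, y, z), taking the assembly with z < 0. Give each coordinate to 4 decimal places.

(0.0124, -0.1074, -0.4628)

arm 1 at φ=0.0°: ρ1 = 0.3213;  centre 1 = (0.3213, 0.0000, -0.0845)
arm 2 at φ=120.0°: ρ2 = 0.2814;  centre 2 = (-0.1407, 0.2437, -0.1414)
centre 3 = (0.3370·cos240.0°, 0.3370·sin240.0°, -0.0347) = (-0.1685, -0.2918, -0.0347)
|centre ₂|²−|centre ₁|² = -0.0112;  |centre ₃|²−|centre ₁|² = 0.0044
[-0.9239 0.4874 -0.1138]·P = -0.0112;  [-0.9795 -0.5836 0.0996]·P = 0.0044
det = 1.0167;  x = 0.0043+-0.0176z,  y = -0.0147+0.2001z
sphere 1 gives Az²+Bz+C=0 with A=1.0404, B=0.1743, C=-0.1422;  B²−4AC=0.6220;  roots -0.4628, 0.2953;  negative root z = -0.4628
x = 0.0124, y = -0.1074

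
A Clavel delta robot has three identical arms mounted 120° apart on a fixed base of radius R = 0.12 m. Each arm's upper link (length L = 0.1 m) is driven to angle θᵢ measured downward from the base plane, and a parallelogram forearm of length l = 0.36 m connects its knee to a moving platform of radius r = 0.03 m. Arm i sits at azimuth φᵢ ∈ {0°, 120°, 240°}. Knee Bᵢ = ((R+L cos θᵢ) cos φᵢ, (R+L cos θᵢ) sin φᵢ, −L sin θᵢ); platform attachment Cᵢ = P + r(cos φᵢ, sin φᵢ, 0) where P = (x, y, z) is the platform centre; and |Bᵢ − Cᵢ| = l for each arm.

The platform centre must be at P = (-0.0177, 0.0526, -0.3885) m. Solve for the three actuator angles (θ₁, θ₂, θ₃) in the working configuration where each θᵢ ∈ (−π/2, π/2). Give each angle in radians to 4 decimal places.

rotate P by −φ1: (-0.0177, 0.0526, -0.3885)
  e−x'=0.1077;  (l²−L²−(e−x')²−y'²−z²)/2L = -0.2285
  γ=atan2(-0.3885,0.1077)=-1.3004;  ψ=arccos(-0.5668)=2.1734;  θ1=γ+ψ≈0.8730
rotate P by −φ2: (0.0544, -0.0110, -0.3885)
  A=0.0356, B=-0.3885, C=(l²−L²−A²−y'²−z²)/(2L)=-0.1636
  γ=atan2(-0.3885,0.0356)=-1.4794;  ψ=arccos(-0.4193)=2.0035;  θ2=γ+ψ≈0.5241
arm 3 (φ=240.0°): x'=-0.0367, y'=-0.0416
  A=0.1267, B=-0.3885, C=(l²−L²−A²−y'²−z²)/(2L)=-0.2456
  γ=atan2(-0.3885,0.1267)=-1.2555;  ψ=arccos(-0.6010)=2.2156;  θ3=γ+ψ≈0.9600

θ₁ = 0.8730, θ₂ = 0.5241, θ₃ = 0.9600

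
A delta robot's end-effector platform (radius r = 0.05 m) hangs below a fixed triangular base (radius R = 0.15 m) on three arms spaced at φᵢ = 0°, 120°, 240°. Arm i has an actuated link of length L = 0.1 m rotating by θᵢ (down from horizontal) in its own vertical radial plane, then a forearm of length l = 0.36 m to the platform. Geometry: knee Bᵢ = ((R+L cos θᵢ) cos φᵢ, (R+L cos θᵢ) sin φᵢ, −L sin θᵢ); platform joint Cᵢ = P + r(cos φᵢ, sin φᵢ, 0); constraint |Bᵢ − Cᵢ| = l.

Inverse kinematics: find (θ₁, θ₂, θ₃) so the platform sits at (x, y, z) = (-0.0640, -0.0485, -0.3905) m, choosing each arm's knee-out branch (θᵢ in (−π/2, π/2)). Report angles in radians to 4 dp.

θ₁ = 1.2212, θ₂ = 0.9596, θ₃ = 0.5235

arm 1 (φ=0.0°): x'=-0.0640, y'=-0.0485
  A cos θ + B sin θ = C:  0.1640·cos θ + -0.3905·sin θ = -0.3107
  θ1 = atan2(B,A) + arccos(C/0.4235) = 1.2212
rotate P by −φ2: (-0.0100, 0.0797, -0.3905)
  e−x'=0.1100;  (l²−L²−(e−x')²−y'²−z²)/2L = -0.2567
  γ=atan2(-0.3905,0.1100)=-1.2962;  ψ=arccos(-0.6327)=2.2559;  θ2=γ+ψ≈0.9596
rotate P by −φ3: (0.0740, -0.0312, -0.3905)
  A=0.0260, B=-0.3905, C=(l²−L²−A²−y'²−z²)/(2L)=-0.1727
  θ3 = atan2(B,A) + arccos(C/0.3914) = 0.5235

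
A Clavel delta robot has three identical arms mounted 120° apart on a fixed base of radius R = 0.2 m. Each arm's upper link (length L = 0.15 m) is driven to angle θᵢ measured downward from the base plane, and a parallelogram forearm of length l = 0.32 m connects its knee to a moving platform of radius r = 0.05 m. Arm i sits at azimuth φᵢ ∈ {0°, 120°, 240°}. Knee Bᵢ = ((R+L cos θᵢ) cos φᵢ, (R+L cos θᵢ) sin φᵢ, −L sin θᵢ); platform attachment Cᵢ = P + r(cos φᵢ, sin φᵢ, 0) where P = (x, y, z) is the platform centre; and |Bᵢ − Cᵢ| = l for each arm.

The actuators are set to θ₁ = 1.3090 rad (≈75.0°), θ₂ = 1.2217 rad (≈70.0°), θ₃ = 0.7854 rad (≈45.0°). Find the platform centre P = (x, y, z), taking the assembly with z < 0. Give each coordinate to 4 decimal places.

φ1=0.0°: virtual centre (0.1888, 0.0000, -0.1449), radius l
centre 2 = (0.2013·cos120.0°, 0.2013·sin120.0°, -0.1410) = (-0.1007, 0.1743, -0.1410)
φ3=240.0°: virtual centre (-0.1280, -0.2218, -0.1061), radius l
subtract pairs → two planes through P
linear system: -0.5790x+0.3487y = 0.0037−0.0079z; -0.6337x+-0.4435y = 0.0202−0.0776z
det = 0.4777;  x = -0.0182+0.0640z,  y = -0.0195+0.0837z
into |P−centre ₁|² = l²: 1.0111z² + 0.2600z + -0.0382 = 0;  Δ = 0.2220;  z = -0.3616 or 0.1044 → z<0 root = -0.3616
x = -0.0413, y = -0.0497

(-0.0413, -0.0497, -0.3616)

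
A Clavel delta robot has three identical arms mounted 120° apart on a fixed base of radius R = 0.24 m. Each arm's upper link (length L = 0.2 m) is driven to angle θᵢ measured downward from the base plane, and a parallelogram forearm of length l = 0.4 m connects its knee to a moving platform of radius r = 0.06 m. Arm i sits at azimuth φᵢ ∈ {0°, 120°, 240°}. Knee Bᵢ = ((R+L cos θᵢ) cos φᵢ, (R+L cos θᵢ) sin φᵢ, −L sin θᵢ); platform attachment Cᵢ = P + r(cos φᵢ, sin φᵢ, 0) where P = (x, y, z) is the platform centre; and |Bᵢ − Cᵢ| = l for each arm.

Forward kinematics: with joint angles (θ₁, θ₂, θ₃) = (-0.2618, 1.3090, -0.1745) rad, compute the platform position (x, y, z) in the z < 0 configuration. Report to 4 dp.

arm 1 at φ=0.0°: e+L cos θ1 = 0.3732;  S1 = (0.3732, 0.0000, 0.0518)
φ2=120.0°: virtual centre (-0.1159, 0.2007, -0.1932), radius l
φ3=240.0°: virtual centre (-0.1885, -0.3265, 0.0347), radius l
eliminate P² terms by subtracting sphere 1 from 2 and 3
linear system: -0.9781x+0.4014y = -0.0509−-0.4899z; -1.1233x+-0.6529y = 0.0014−-0.0341z
Cramer: x(z) = 0.0300-0.3061z;  y(z) = -0.0537+0.4745z
sphere 1 gives Az²+Bz+C=0 with A=1.3188, B=0.0556, C=-0.0367;  B²−4AC=0.1965;  roots -0.1891, 0.1470;  negative root z = -0.1891
x = 0.0879, y = -0.1435

(0.0879, -0.1435, -0.1891)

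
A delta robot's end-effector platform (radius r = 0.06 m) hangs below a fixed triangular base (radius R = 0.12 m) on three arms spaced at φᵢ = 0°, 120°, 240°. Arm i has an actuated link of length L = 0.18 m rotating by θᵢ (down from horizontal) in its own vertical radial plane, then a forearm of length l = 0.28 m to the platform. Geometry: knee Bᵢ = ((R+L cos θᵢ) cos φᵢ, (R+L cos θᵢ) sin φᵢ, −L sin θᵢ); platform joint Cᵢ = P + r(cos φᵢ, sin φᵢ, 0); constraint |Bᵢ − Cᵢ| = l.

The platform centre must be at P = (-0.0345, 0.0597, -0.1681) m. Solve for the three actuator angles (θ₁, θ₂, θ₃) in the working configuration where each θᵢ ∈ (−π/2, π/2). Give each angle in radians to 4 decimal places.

rotate P by −φ1: (-0.0345, 0.0597, -0.1681)
  A=0.0945, B=-0.1681, C=(l²−L²−A²−y'²−z²)/(2L)=0.0146
  θ1 = atan2(B,A) + arccos(C/0.1928) = 0.4365
arm 2 (φ=120.0°): x'=0.0690, y'=0.0000
  A cos θ + B sin θ = C:  -0.0090·cos θ + -0.1681·sin θ = 0.0491
  √(A²+B²)=0.1683;  θ2 = -1.6240+1.2751 ≈ -0.3489
arm 3 (φ=240.0°): x'=-0.0345, y'=-0.0597
  e−x'=0.0945;  (l²−L²−(e−x')²−y'²−z²)/2L = 0.0146
  γ=atan2(-0.1681,0.0945)=-1.0589;  ψ=arccos(0.0757)=1.4950;  θ3=γ+ψ≈0.4362

θ₁ = 0.4365, θ₂ = -0.3489, θ₃ = 0.4362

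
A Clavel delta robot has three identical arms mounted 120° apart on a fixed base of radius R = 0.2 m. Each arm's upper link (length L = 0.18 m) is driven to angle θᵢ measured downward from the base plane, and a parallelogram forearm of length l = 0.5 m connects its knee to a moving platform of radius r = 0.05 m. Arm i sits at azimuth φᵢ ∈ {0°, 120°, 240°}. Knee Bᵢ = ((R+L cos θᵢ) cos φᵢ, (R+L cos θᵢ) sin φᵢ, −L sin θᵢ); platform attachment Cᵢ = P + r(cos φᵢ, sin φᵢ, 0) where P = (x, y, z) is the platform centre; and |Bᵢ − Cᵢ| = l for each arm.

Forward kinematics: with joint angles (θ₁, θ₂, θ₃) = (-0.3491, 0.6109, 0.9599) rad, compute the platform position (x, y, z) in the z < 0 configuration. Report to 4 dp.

O1 = (0.3191·cos0.0°, 0.3191·sin0.0°, 0.0616) = (0.3191, 0.0000, 0.0616)
O2 = (0.2974·cos120.0°, 0.2974·sin120.0°, -0.1032) = (-0.1487, 0.2576, -0.1032)
arm 3 at φ=240.0°: ρ3 = 0.2532;  O3 = (-0.1266, -0.2193, -0.1474)
subtract pairs → two planes through P
plane₁₂: -0.9357x+0.5152y+-0.3296z = -0.0065
Cramer: x(z) = 0.0150-0.4139z;  y(z) = 0.0146-0.1118z
sphere 1 gives Az²+Bz+C=0 with A=1.1838, B=0.1253, C=-0.1535;  B²−4AC=0.7425;  roots -0.4169, 0.3110;  negative root z = -0.4169
x = 0.1875, y = 0.0612

(0.1875, 0.0612, -0.4169)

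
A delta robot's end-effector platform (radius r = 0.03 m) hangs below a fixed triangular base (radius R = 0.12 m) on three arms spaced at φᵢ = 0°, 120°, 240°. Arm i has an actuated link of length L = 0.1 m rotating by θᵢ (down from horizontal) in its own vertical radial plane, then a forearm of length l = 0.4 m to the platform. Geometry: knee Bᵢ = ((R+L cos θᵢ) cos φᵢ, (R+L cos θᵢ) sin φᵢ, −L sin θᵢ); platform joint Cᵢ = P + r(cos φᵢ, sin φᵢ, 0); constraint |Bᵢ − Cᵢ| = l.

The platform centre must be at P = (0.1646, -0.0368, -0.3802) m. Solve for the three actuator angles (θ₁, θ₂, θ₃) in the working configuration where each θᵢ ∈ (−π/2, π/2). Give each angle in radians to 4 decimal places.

θ₁ = -0.1748, θ₂ = 1.1343, θ₃ = 0.8724

arm 1 (φ=0.0°): x'=0.1646, y'=-0.0368
  e−x'=-0.0746;  (l²−L²−(e−x')²−y'²−z²)/2L = -0.0074
  γ=atan2(-0.3802,-0.0746)=-1.7645;  ψ=arccos(-0.0190)=1.5898;  θ1=γ+ψ≈-0.1748
φ2=120.0° → target in arm frame (-0.1142, -0.1241)
  A=0.2042, B=-0.3802, C=(l²−L²−A²−y'²−z²)/(2L)=-0.2582
  θ2 = atan2(B,A) + arccos(C/0.4316) = 1.1343
φ3=240.0° → target in arm frame (-0.0504, 0.1609)
  A cos θ + B sin θ = C:  0.1404·cos θ + -0.3802·sin θ = -0.2009
  γ=atan2(-0.3802,0.1404)=-1.2170;  ψ=arccos(-0.4956)=2.0894;  θ3=γ+ψ≈0.8724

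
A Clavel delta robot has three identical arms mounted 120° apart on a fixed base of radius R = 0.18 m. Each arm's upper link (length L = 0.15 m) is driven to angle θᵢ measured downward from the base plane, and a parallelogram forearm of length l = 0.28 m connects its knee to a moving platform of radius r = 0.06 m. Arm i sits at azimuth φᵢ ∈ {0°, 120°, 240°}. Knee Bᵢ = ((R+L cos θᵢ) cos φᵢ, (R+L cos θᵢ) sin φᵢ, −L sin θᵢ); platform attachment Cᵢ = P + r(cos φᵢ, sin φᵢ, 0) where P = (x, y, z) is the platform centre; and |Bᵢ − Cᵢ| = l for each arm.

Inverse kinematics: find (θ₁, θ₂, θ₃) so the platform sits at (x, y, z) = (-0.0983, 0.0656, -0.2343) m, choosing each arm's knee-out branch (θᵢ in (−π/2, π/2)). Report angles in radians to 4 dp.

φ1=0.0° → target in arm frame (-0.0983, 0.0656)
  A cos θ + B sin θ = C:  0.2183·cos θ + -0.2343·sin θ = -0.1698
  θ1 = atan2(B,A) + arccos(C/0.3202) = 1.3091
φ2=120.0° → target in arm frame (0.1060, 0.0523)
  A cos θ + B sin θ = C:  0.0140·cos θ + -0.2343·sin θ = -0.0064
  γ=atan2(-0.2343,0.0140)=-1.5110;  ψ=arccos(-0.0274)=1.5982;  θ2=γ+ψ≈0.0873
rotate P by −φ3: (-0.0077, -0.1179, -0.2343)
  A=0.1277, B=-0.2343, C=(l²−L²−A²−y'²−z²)/(2L)=-0.0973
  √(A²+B²)=0.2668;  θ3 = -1.0719+1.9442 ≈ 0.8723

θ₁ = 1.3091, θ₂ = 0.0873, θ₃ = 0.8723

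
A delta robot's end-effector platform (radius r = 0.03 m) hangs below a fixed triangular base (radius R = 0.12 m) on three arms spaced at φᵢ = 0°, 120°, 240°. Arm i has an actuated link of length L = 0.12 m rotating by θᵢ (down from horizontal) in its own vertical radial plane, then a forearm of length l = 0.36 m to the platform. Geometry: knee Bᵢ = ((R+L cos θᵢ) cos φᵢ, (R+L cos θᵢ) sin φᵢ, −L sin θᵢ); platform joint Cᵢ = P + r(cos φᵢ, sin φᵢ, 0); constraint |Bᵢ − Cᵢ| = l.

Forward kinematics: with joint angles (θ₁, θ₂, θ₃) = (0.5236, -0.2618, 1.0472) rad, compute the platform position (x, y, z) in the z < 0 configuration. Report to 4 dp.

(-0.0080, 0.1537, -0.3153)

centre 1 = (0.1939·cos0.0°, 0.1939·sin0.0°, -0.0600) = (0.1939, 0.0000, -0.0600)
φ2=120.0°: virtual centre (-0.1030, 0.1783, 0.0311), radius l
arm 3 at φ=240.0°: e+L cos θ3 = 0.1500;  centre 3 = (-0.0750, -0.1299, -0.1039)
eliminate P² terms by subtracting sphere 1 from 2 and 3
plane₁₂: -0.5938x+0.3566y+0.1821z = 0.0022
det = 0.3461;  x = 0.0065+0.0462z,  y = 0.0169+-0.4337z
sphere 1 gives Az²+Bz+C=0 with A=1.1903, B=0.0880, C=-0.0906;  B²−4AC=0.4391;  roots -0.3153, 0.2414;  negative root z = -0.3153
x = -0.0080, y = 0.1537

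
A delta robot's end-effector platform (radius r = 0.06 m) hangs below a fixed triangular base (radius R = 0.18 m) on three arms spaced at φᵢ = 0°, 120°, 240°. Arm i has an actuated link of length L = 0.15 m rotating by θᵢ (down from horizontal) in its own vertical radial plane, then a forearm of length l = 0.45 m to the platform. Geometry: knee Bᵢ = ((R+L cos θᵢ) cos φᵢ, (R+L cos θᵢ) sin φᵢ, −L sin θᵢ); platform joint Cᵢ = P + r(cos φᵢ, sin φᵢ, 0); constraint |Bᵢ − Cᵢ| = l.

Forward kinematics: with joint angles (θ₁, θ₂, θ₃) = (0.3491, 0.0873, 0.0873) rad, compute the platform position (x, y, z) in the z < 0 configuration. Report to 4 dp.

O1 = (0.2610·cos0.0°, 0.2610·sin0.0°, -0.0513) = (0.2610, 0.0000, -0.0513)
O2 = (0.2694·cos120.0°, 0.2694·sin120.0°, -0.0131) = (-0.1347, 0.2333, -0.0131)
φ3=240.0°: virtual centre (-0.1347, -0.2333, -0.0131), radius l
|O₂|²−|O₁|² = 0.0020;  |O₃|²−|O₁|² = 0.0020
linear system: -0.7913x+0.4667y = 0.0020−0.0765z; -0.7913x+-0.4667y = 0.0020−0.0765z
Cramer: x(z) = -0.0026+0.0966z;  y(z) = 0.0000-0.0000z
into |P−O₁|² = l²: 1.0093z² + 0.0517z + -0.1304 = 0;  Δ = 0.5292;  z = -0.3860 or 0.3348 → z<0 root = -0.3860
x = -0.0399, y = 0.0000

(-0.0399, 0.0000, -0.3860)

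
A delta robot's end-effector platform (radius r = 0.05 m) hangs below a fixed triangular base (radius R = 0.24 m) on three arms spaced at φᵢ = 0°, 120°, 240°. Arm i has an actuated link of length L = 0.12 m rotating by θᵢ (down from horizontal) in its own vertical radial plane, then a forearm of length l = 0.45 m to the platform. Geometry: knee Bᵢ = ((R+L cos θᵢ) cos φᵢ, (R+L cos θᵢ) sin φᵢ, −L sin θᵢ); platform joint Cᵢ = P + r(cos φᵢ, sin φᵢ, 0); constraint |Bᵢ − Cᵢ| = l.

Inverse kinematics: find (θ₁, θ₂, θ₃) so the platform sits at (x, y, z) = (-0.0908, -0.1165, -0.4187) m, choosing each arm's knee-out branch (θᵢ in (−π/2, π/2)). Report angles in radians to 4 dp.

rotate P by −φ1: (-0.0908, -0.1165, -0.4187)
  A=0.2808, B=-0.4187, C=(l²−L²−A²−y'²−z²)/(2L)=-0.3318
  γ=atan2(-0.4187,0.2808)=-0.9800;  ψ=arccos(-0.6581)=2.2891;  θ1=γ+ψ≈1.3091
rotate P by −φ2: (-0.0555, 0.1369, -0.4187)
  A=0.2455, B=-0.4187, C=(l²−L²−A²−y'²−z²)/(2L)=-0.2759
  √(A²+B²)=0.4854;  θ2 = -1.0405+2.1754 ≈ 1.1349
arm 3 (φ=240.0°): x'=0.1463, y'=-0.0204
  A=0.0437, B=-0.4187, C=(l²−L²−A²−y'²−z²)/(2L)=0.0436
  √(A²+B²)=0.4210;  θ3 = -1.4668+1.4670 ≈ 0.0003

θ₁ = 1.3091, θ₂ = 1.1349, θ₃ = 0.0003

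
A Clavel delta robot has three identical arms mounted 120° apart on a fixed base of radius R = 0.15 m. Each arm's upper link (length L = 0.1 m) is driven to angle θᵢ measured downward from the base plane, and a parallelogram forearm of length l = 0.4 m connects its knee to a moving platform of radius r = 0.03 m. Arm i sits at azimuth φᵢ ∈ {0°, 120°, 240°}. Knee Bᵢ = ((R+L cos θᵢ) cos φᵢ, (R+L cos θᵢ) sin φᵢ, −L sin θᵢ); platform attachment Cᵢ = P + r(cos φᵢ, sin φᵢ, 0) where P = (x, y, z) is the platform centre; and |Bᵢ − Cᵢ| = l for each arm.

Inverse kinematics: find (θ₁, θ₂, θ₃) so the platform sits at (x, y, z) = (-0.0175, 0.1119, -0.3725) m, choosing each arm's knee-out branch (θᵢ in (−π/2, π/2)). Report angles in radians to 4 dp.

θ₁ = 0.6106, θ₂ = -0.0876, θ₃ = 0.9599

φ1=0.0° → target in arm frame (-0.0175, 0.1119)
  A cos θ + B sin θ = C:  0.1375·cos θ + -0.3725·sin θ = -0.1009
  θ1 = atan2(B,A) + arccos(C/0.3971) = 0.6106
arm 2 (φ=120.0°): x'=0.1057, y'=-0.0408
  A=0.0143, B=-0.3725, C=(l²−L²−A²−y'²−z²)/(2L)=0.0469
  γ=atan2(-0.3725,0.0143)=-1.5323;  ψ=arccos(0.1257)=1.4447;  θ2=γ+ψ≈-0.0876
φ3=240.0° → target in arm frame (-0.0882, -0.0711)
  A=0.2082, B=-0.3725, C=(l²−L²−A²−y'²−z²)/(2L)=-0.1857
  √(A²+B²)=0.4267;  θ3 = -1.0612+2.0211 ≈ 0.9599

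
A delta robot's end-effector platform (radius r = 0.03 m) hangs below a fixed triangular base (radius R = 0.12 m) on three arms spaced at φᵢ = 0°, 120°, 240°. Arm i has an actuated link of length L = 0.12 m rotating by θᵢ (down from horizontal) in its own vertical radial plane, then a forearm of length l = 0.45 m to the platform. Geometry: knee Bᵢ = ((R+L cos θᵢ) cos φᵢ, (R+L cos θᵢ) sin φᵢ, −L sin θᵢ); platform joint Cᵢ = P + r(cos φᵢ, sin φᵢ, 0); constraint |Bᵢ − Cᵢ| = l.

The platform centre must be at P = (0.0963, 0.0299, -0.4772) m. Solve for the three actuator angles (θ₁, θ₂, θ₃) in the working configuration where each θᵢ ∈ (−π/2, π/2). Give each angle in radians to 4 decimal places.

φ1=0.0° → target in arm frame (0.0963, 0.0299)
  A cos θ + B sin θ = C:  -0.0063·cos θ + -0.4772·sin θ = -0.1690
  √(A²+B²)=0.4772;  θ1 = -1.5840+1.9327 ≈ 0.3487
arm 2 (φ=120.0°): x'=-0.0223, y'=-0.0983
  e−x'=0.1123;  (l²−L²−(e−x')²−y'²−z²)/2L = -0.2579
  √(A²+B²)=0.4902;  θ2 = -1.3398+2.1248 ≈ 0.7850
rotate P by −φ3: (-0.0740, 0.0684, -0.4772)
  A=0.1640, B=-0.4772, C=(l²−L²−A²−y'²−z²)/(2L)=-0.2967
  √(A²+B²)=0.5046;  θ3 = -1.2397+2.1994 ≈ 0.9597

θ₁ = 0.3487, θ₂ = 0.7850, θ₃ = 0.9597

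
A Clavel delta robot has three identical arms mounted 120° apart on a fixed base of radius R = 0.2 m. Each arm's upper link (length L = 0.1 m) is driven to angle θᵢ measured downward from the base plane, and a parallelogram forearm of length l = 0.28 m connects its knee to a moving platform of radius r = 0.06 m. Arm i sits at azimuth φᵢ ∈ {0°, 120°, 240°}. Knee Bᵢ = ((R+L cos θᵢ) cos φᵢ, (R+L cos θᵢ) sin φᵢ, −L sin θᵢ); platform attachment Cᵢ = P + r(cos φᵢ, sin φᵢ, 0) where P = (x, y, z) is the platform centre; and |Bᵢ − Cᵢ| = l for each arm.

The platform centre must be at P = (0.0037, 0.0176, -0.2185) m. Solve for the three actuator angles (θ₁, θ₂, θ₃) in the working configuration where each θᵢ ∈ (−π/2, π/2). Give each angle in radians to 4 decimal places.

arm 1 (φ=0.0°): x'=0.0037, y'=0.0176
  e−x'=0.1363;  (l²−L²−(e−x')²−y'²−z²)/2L = 0.0089
  θ1 = atan2(B,A) + arccos(C/0.2575) = 0.5234
φ2=120.0° → target in arm frame (0.0134, -0.0120)
  A cos θ + B sin θ = C:  0.1266·cos θ + -0.2185·sin θ = 0.0224
  γ=atan2(-0.2185,0.1266)=-1.0456;  ψ=arccos(0.0888)=1.4819;  θ2=γ+ψ≈0.4363
arm 3 (φ=240.0°): x'=-0.0171, y'=-0.0056
  A cos θ + B sin θ = C:  0.1571·cos θ + -0.2185·sin θ = -0.0203
  γ=atan2(-0.2185,0.1571)=-0.9475;  ψ=arccos(-0.0753)=1.6461;  θ3=γ+ψ≈0.6987

θ₁ = 0.5234, θ₂ = 0.4363, θ₃ = 0.6987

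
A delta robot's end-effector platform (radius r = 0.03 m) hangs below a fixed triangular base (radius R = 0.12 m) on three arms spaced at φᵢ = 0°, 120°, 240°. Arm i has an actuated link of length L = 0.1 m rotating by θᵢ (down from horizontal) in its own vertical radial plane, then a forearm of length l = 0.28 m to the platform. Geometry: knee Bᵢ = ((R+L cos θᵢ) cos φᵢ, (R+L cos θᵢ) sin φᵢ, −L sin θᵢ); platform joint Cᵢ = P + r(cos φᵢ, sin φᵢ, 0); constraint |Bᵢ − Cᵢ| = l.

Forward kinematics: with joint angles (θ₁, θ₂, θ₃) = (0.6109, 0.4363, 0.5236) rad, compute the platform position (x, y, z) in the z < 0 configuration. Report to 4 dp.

centre 1 = (0.1719·cos0.0°, 0.1719·sin0.0°, -0.0574) = (0.1719, 0.0000, -0.0574)
centre 2 = (0.1806·cos120.0°, 0.1806·sin120.0°, -0.0423) = (-0.0903, 0.1564, -0.0423)
φ3=240.0°: virtual centre (-0.0883, -0.1529, -0.0500), radius l
subtract pairs → two planes through P
plane₁₂: -0.5245x+0.3129y+0.0302z = 0.0016
det = 0.3232;  x = -0.0023+0.0428z,  y = 0.0012+-0.0247z
quadratic in z: (1.0024)z²+(0.0997)z+(-0.0448)=0, √Δ=0.4352 → z ∈ {-0.2668, 0.1673}; z = -0.2668 (taking z<0)
x = -0.0137, y = 0.0078

(-0.0137, 0.0078, -0.2668)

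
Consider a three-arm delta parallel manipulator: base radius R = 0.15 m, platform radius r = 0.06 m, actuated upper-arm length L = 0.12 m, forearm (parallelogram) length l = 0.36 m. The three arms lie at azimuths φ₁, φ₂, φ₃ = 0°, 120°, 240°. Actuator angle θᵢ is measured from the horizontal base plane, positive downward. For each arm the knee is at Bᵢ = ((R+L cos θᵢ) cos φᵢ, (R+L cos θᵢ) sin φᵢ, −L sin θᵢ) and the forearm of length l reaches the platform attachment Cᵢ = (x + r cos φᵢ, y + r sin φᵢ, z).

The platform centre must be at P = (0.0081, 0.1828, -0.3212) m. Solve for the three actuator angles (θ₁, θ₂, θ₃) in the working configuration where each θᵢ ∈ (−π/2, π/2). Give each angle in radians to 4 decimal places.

θ₁ = 0.6106, θ₂ = -0.1748, θ₃ = 1.3089

arm 1 (φ=0.0°): x'=0.0081, y'=0.1828
  e−x'=0.0819;  (l²−L²−(e−x')²−y'²−z²)/2L = -0.1171
  γ=atan2(-0.3212,0.0819)=-1.3211;  ψ=arccos(-0.3531)=1.9317;  θ1=γ+ψ≈0.6106
arm 2 (φ=120.0°): x'=0.1543, y'=-0.0984
  A cos θ + B sin θ = C:  -0.0643·cos θ + -0.3212·sin θ = -0.0074
  θ2 = atan2(B,A) + arccos(C/0.3276) = -0.1748
arm 3 (φ=240.0°): x'=-0.1624, y'=-0.0844
  e−x'=0.2524;  (l²−L²−(e−x')²−y'²−z²)/2L = -0.2449
  θ3 = atan2(B,A) + arccos(C/0.4085) = 1.3089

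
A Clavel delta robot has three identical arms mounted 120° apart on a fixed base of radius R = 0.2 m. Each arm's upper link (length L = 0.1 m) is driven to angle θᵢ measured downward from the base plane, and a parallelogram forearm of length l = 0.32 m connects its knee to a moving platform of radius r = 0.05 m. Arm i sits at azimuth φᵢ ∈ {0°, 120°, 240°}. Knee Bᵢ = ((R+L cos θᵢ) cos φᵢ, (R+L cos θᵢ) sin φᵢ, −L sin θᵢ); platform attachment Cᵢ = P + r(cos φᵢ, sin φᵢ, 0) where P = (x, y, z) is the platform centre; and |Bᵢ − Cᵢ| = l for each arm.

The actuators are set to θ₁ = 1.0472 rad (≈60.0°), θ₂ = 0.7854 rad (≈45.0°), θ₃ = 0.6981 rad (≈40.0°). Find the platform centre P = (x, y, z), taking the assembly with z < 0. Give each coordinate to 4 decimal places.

arm 1 at φ=0.0°: (R−r)+L cos θ1 = 0.2000;  centre 1 = (0.2000, 0.0000, -0.0866)
centre 2 = (0.2207·cos120.0°, 0.2207·sin120.0°, -0.0707) = (-0.1104, 0.1911, -0.0707)
φ3=240.0°: virtual centre (-0.1133, -0.1962, -0.0643), radius l
eliminate P² terms by subtracting sphere 1 from 2 and 3
linear system: -0.6207x+0.3823y = 0.0062−0.0318z; -0.6266x+-0.3925y = 0.0080−0.0447z
det = 0.4832;  x = -0.0114+0.0611z,  y = -0.0022+0.0161z
sphere 1 gives Az²+Bz+C=0 with A=1.0040, B=0.1473, C=-0.0502;  B²−4AC=0.2234;  roots -0.3087, 0.1620;  negative root z = -0.3087
x = -0.0302, y = -0.0072

(-0.0302, -0.0072, -0.3087)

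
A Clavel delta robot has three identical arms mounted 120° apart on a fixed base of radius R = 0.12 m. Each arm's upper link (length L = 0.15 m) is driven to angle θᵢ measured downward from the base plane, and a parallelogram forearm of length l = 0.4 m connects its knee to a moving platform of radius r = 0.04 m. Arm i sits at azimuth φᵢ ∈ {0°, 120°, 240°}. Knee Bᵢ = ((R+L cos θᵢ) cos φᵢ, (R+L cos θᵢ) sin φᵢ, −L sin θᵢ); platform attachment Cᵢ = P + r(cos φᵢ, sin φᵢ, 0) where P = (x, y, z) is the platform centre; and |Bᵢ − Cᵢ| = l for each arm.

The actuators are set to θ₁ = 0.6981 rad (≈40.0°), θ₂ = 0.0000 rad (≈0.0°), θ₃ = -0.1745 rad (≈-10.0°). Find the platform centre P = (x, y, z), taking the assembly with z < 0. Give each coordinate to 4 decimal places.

(-0.1267, -0.0218, -0.3332)

arm 1 at φ=0.0°: (R−r)+L cos θ1 = 0.1949;  centre 1 = (0.1949, 0.0000, -0.0964)
arm 2 at φ=120.0°: (R−r)+L cos θ2 = 0.2300;  centre 2 = (-0.1150, 0.1992, 0.0000)
centre 3 = (0.2277·cos240.0°, 0.2277·sin240.0°, 0.0260) = (-0.1139, -0.1972, 0.0260)
|centre ₂|²−|centre ₁|² = 0.0056;  |centre ₃|²−|centre ₁|² = 0.0052
[-0.6198 0.3984 0.1928]·P = 0.0056;  [-0.6175 -0.3944 0.2449]·P = 0.0052
det = 0.4905;  x = -0.0088+0.3540z,  y = 0.0004+0.0667z
into |P−centre ₁|² = l²: 1.1298z² + 0.0487z + -0.1092 = 0;  Δ = 0.4959;  z = -0.3332 or 0.2901 → z<0 root = -0.3332
x = -0.1267, y = -0.0218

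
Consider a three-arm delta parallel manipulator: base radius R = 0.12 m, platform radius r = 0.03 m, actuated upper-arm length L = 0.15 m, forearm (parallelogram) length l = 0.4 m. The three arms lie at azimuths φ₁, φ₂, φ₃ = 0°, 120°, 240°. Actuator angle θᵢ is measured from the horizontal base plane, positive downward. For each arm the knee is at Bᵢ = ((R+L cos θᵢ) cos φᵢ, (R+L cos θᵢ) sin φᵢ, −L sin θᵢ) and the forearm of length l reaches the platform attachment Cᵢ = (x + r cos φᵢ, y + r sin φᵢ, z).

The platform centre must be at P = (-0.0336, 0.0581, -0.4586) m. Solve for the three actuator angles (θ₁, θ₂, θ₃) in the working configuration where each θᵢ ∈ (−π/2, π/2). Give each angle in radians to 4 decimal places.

arm 1 (φ=0.0°): x'=-0.0336, y'=0.0581
  e−x'=0.1236;  (l²−L²−(e−x')²−y'²−z²)/2L = -0.3049
  θ1 = atan2(B,A) + arccos(C/0.4750) = 0.9603
rotate P by −φ2: (0.0671, 0.0000, -0.4586)
  e−x'=0.0229;  (l²−L²−(e−x')²−y'²−z²)/2L = -0.2445
  γ=atan2(-0.4586,0.0229)=-1.5209;  ψ=arccos(-0.5324)=2.1322;  θ2=γ+ψ≈0.6113
rotate P by −φ3: (-0.0335, -0.0581, -0.4586)
  A cos θ + B sin θ = C:  0.1235·cos θ + -0.4586·sin θ = -0.3048
  √(A²+B²)=0.4749;  θ3 = -1.3077+2.2677 ≈ 0.9600

θ₁ = 0.9603, θ₂ = 0.6113, θ₃ = 0.9600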